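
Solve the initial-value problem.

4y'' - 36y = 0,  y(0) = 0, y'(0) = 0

General solution: y = C₁e^(3x) + C₂e^(-3x)
Applying ICs: C₁ = 0, C₂ = 0
Particular solution: y = 0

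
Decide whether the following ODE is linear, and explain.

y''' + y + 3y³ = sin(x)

Nonlinear (y³ term)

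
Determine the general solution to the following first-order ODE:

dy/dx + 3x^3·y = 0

Using integrating factor method:

General solution: y = Ce^(-3x^4/4)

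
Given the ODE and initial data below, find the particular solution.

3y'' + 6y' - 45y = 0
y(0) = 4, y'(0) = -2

General solution: y = C₁e^(3x) + C₂e^(-5x)
Applying ICs: C₁ = 9/4, C₂ = 7/4
Particular solution: y = (9/4)e^(3x) + (7/4)e^(-5x)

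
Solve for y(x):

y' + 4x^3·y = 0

Using integrating factor method:

General solution: y = Ce^(-x^4)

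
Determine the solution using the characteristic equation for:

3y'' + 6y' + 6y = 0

Characteristic equation: 3r² + 6r + 6 = 0
Divide by 3: r² + 2r + 2 = 0
Roots: r = -1 ± i (complex conjugates)
General solution: y = e^(-x)(C₁cos(x) + C₂sin(x))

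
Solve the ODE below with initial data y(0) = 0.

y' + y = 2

General solution: y = 2 + Ce^(-x)
Applying y(0) = 0: C = 0 - 2 = -2
Particular solution: y = 2 - 2e^(-x)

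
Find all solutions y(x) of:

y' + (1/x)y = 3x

Using integrating factor method:

General solution: y = x^2 + C/x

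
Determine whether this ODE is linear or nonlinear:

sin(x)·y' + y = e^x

Linear (y and its derivatives appear to the first power only, no products of y terms)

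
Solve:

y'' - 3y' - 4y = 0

Characteristic equation: r² - 3r - 4 = 0
Roots: r = 4, -1 (distinct real)
General solution: y = C₁e^(4x) + C₂e^(-x)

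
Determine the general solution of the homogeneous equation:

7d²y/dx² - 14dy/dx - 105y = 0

Characteristic equation: 7r² - 14r - 105 = 0
Divide by 7: r² - 2r - 15 = 0
Roots: r = 5, -3 (distinct real)
General solution: y = C₁e^(5x) + C₂e^(-3x)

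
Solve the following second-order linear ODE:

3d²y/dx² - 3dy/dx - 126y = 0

Characteristic equation: 3r² - 3r - 126 = 0
Divide by 3: r² - r - 42 = 0
Roots: r = 7, -6 (distinct real)
General solution: y = C₁e^(7x) + C₂e^(-6x)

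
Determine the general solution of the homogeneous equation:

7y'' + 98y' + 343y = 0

Characteristic equation: 7r² + 98r + 343 = 0
Divide by 7: r² + 14r + 49 = 0
Factored: (r + 7)² = 0
Repeated root: r = -7
General solution: y = (C₁ + C₂x)e^(-7x)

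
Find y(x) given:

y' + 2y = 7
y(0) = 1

General solution: y = 7/2 + Ce^(-2x)
Applying y(0) = 1: C = 1 - 7/2 = -5/2
Particular solution: y = 7/2 - (5/2)e^(-2x)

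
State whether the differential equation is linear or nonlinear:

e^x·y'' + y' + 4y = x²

Linear (y and its derivatives appear to the first power only, no products of y terms)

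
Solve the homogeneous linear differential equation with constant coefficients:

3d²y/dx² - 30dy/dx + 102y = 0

Characteristic equation: 3r² - 30r + 102 = 0
Divide by 3: r² - 10r + 34 = 0
Roots: r = 5 ± 3i (complex conjugates)
General solution: y = e^(5x)(C₁cos(3x) + C₂sin(3x))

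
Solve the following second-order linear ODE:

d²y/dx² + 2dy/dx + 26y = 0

Characteristic equation: r² + 2r + 26 = 0
Roots: r = -1 ± 5i (complex conjugates)
General solution: y = e^(-x)(C₁cos(5x) + C₂sin(5x))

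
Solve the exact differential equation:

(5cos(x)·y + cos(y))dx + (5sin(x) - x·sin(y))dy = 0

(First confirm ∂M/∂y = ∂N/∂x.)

Verify exactness: ∂M/∂y = ∂N/∂x ✓
Find F(x,y) such that ∂F/∂x = M, ∂F/∂y = N
Solution: 5sin(x)·y + x·cos(y) = C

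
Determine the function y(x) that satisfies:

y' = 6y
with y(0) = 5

General solution: y = Ce^(6x)
Applying IC y(0) = 5:
Particular solution: y = 5e^(6x)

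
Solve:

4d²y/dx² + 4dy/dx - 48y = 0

Characteristic equation: 4r² + 4r - 48 = 0
Divide by 4: r² + r - 12 = 0
Roots: r = 3, -4 (distinct real)
General solution: y = C₁e^(3x) + C₂e^(-4x)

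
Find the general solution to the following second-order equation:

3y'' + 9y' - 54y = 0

Characteristic equation: 3r² + 9r - 54 = 0
Divide by 3: r² + 3r - 18 = 0
Roots: r = 3, -6 (distinct real)
General solution: y = C₁e^(3x) + C₂e^(-6x)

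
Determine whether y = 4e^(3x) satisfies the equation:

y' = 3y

Verification:
y = 4e^(3x)
y' = 12e^(3x)
3y = 12e^(3x)
y' = 3y ✓

Yes, it is a solution.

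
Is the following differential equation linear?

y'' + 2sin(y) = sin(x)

No. Nonlinear (sin(y) is nonlinear in y)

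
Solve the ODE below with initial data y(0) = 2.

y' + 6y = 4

General solution: y = 2/3 + Ce^(-6x)
Applying y(0) = 2: C = 2 - 2/3 = 4/3
Particular solution: y = 2/3 + (4/3)e^(-6x)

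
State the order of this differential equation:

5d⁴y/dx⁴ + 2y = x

The order is 4 (highest derivative is of order 4).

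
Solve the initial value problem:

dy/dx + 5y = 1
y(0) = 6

General solution: y = 1/5 + Ce^(-5x)
Applying y(0) = 6: C = 6 - 1/5 = 29/5
Particular solution: y = 1/5 + (29/5)e^(-5x)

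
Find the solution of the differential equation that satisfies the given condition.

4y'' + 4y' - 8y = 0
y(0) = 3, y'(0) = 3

General solution: y = C₁e^x + C₂e^(-2x)
Applying ICs: C₁ = 3, C₂ = 0
Particular solution: y = 3e^x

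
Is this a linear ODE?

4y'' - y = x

Yes. Linear (y and its derivatives appear to the first power only, no products of y terms)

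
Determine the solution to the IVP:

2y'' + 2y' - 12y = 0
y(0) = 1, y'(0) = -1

General solution: y = C₁e^(2x) + C₂e^(-3x)
Applying ICs: C₁ = 2/5, C₂ = 3/5
Particular solution: y = (2/5)e^(2x) + (3/5)e^(-3x)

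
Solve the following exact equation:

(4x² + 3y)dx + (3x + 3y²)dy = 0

Verify exactness: ∂M/∂y = ∂N/∂x ✓
Find F(x,y) such that ∂F/∂x = M, ∂F/∂y = N
Solution: 4x³/3 + 3xy + y³ = C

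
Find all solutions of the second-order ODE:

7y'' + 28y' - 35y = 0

Characteristic equation: 7r² + 28r - 35 = 0
Divide by 7: r² + 4r - 5 = 0
Roots: r = 1, -5 (distinct real)
General solution: y = C₁e^x + C₂e^(-5x)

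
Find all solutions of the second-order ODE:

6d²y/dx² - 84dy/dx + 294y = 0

Characteristic equation: 6r² - 84r + 294 = 0
Divide by 6: r² - 14r + 49 = 0
Factored: (r - 7)² = 0
Repeated root: r = 7
General solution: y = (C₁ + C₂x)e^(7x)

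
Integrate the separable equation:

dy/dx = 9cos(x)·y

Separating variables and integrating:
ln|y| = 9sin(x) + C

General solution: y = Ce^(9sin(x))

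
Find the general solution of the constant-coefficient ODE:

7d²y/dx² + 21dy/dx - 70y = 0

Characteristic equation: 7r² + 21r - 70 = 0
Divide by 7: r² + 3r - 10 = 0
Roots: r = 2, -5 (distinct real)
General solution: y = C₁e^(2x) + C₂e^(-5x)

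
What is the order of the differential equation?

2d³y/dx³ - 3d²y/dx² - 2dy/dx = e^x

The order is 3 (highest derivative is of order 3).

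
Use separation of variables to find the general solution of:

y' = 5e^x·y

Separating variables and integrating:
ln|y| = 5e^x + C

General solution: y = Ce^(5e^x)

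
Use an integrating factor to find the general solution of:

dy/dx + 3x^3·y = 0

Using integrating factor method:

General solution: y = Ce^(-3x^4/4)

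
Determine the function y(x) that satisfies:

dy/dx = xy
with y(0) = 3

General solution: y = Ce^(x²/2)
Applying IC y(0) = 3:
Particular solution: y = 3e^(x²/2)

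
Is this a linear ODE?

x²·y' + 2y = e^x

Yes. Linear (y and its derivatives appear to the first power only, no products of y terms)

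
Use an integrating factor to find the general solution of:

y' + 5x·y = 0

Using integrating factor method:

General solution: y = Ce^(-5x^2/2)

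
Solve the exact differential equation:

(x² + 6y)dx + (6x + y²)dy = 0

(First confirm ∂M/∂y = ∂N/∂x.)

Verify exactness: ∂M/∂y = ∂N/∂x ✓
Find F(x,y) such that ∂F/∂x = M, ∂F/∂y = N
Solution: x³/3 + 6xy + y³/3 = C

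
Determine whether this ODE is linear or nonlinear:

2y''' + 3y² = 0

Nonlinear (y² term)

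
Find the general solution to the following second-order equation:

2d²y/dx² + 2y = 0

Characteristic equation: 2r² + 2 = 0
Divide by 2: r² + 1 = 0
Roots: r = ±i (complex conjugates)
General solution: y = C₁cos(x) + C₂sin(x)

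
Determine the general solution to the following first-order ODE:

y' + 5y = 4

Using integrating factor method:

General solution: y = 4/5 + Ce^(-5x)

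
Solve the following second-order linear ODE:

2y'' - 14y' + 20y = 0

Characteristic equation: 2r² - 14r + 20 = 0
Divide by 2: r² - 7r + 10 = 0
Roots: r = 2, 5 (distinct real)
General solution: y = C₁e^(2x) + C₂e^(5x)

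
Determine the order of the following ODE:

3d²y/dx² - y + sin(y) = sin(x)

The order is 2 (highest derivative is of order 2).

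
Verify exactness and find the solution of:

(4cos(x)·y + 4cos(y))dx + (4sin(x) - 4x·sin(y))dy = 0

Verify exactness: ∂M/∂y = ∂N/∂x ✓
Find F(x,y) such that ∂F/∂x = M, ∂F/∂y = N
Solution: 4sin(x)·y + 4x·cos(y) = C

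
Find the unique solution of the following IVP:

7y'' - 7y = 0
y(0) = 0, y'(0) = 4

General solution: y = C₁e^x + C₂e^(-x)
Applying ICs: C₁ = 2, C₂ = -2
Particular solution: y = 2e^x - 2e^(-x)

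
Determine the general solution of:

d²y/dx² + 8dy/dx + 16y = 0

Characteristic equation: r² + 8r + 16 = 0
Factored: (r + 4)² = 0
Repeated root: r = -4
General solution: y = (C₁ + C₂x)e^(-4x)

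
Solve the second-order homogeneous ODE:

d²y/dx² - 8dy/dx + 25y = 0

Characteristic equation: r² - 8r + 25 = 0
Roots: r = 4 ± 3i (complex conjugates)
General solution: y = e^(4x)(C₁cos(3x) + C₂sin(3x))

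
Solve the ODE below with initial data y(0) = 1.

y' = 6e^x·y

General solution: y = Ce^(6e^x)
Applying IC y(0) = 1:
Particular solution: y = e^(6(e^x - 1))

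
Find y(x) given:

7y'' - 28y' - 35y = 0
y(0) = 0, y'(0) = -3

General solution: y = C₁e^(5x) + C₂e^(-x)
Applying ICs: C₁ = -1/2, C₂ = 1/2
Particular solution: y = -(1/2)e^(5x) + (1/2)e^(-x)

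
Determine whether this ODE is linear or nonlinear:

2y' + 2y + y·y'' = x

Nonlinear (y·y'' term)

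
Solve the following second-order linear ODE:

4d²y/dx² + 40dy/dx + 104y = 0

Characteristic equation: 4r² + 40r + 104 = 0
Divide by 4: r² + 10r + 26 = 0
Roots: r = -5 ± i (complex conjugates)
General solution: y = e^(-5x)(C₁cos(x) + C₂sin(x))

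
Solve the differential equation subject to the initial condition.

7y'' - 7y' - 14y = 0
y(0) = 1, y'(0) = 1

General solution: y = C₁e^(2x) + C₂e^(-x)
Applying ICs: C₁ = 2/3, C₂ = 1/3
Particular solution: y = (2/3)e^(2x) + (1/3)e^(-x)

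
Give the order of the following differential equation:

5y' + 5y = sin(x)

The order is 1 (highest derivative is of order 1).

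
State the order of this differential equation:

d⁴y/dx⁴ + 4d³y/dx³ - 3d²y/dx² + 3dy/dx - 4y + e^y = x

The order is 4 (highest derivative is of order 4).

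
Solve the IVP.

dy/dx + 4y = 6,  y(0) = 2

General solution: y = 3/2 + Ce^(-4x)
Applying y(0) = 2: C = 2 - 3/2 = 1/2
Particular solution: y = 3/2 + (1/2)e^(-4x)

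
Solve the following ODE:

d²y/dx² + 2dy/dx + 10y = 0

Characteristic equation: r² + 2r + 10 = 0
Roots: r = -1 ± 3i (complex conjugates)
General solution: y = e^(-x)(C₁cos(3x) + C₂sin(3x))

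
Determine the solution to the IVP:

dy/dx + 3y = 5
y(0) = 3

General solution: y = 5/3 + Ce^(-3x)
Applying y(0) = 3: C = 3 - 5/3 = 4/3
Particular solution: y = 5/3 + (4/3)e^(-3x)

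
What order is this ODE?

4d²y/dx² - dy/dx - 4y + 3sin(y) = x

The order is 2 (highest derivative is of order 2).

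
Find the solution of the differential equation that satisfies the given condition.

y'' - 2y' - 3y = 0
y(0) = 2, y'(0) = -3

General solution: y = C₁e^(3x) + C₂e^(-x)
Applying ICs: C₁ = -1/4, C₂ = 9/4
Particular solution: y = -(1/4)e^(3x) + (9/4)e^(-x)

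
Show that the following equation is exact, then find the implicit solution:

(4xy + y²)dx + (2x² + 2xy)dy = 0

Verify exactness: ∂M/∂y = ∂N/∂x ✓
Find F(x,y) such that ∂F/∂x = M, ∂F/∂y = N
Solution: 2x²y + xy² = C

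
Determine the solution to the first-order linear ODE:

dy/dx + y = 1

Using integrating factor method:

General solution: y = 1 + Ce^(-x)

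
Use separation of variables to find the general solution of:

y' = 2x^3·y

Separating variables and integrating:
ln|y| = x^4/2 + C

General solution: y = Ce^(x^4/2)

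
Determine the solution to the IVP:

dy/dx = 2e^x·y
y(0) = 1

General solution: y = Ce^(2e^x)
Applying IC y(0) = 1:
Particular solution: y = e^(2(e^x - 1))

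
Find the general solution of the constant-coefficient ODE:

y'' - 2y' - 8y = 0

Characteristic equation: r² - 2r - 8 = 0
Roots: r = 4, -2 (distinct real)
General solution: y = C₁e^(4x) + C₂e^(-2x)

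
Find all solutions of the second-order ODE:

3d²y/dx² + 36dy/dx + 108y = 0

Characteristic equation: 3r² + 36r + 108 = 0
Divide by 3: r² + 12r + 36 = 0
Factored: (r + 6)² = 0
Repeated root: r = -6
General solution: y = (C₁ + C₂x)e^(-6x)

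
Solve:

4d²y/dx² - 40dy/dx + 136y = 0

Characteristic equation: 4r² - 40r + 136 = 0
Divide by 4: r² - 10r + 34 = 0
Roots: r = 5 ± 3i (complex conjugates)
General solution: y = e^(5x)(C₁cos(3x) + C₂sin(3x))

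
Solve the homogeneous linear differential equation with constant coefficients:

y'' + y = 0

Characteristic equation: r² + 1 = 0
Roots: r = ±i (complex conjugates)
General solution: y = C₁cos(x) + C₂sin(x)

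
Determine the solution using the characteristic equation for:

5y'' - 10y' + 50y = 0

Characteristic equation: 5r² - 10r + 50 = 0
Divide by 5: r² - 2r + 10 = 0
Roots: r = 1 ± 3i (complex conjugates)
General solution: y = e^x(C₁cos(3x) + C₂sin(3x))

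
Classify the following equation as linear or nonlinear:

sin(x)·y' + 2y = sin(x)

Linear (y and its derivatives appear to the first power only, no products of y terms)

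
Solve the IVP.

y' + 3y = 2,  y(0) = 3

General solution: y = 2/3 + Ce^(-3x)
Applying y(0) = 3: C = 3 - 2/3 = 7/3
Particular solution: y = 2/3 + (7/3)e^(-3x)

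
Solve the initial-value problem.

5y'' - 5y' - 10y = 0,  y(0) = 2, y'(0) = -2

General solution: y = C₁e^(2x) + C₂e^(-x)
Applying ICs: C₁ = 0, C₂ = 2
Particular solution: y = 2e^(-x)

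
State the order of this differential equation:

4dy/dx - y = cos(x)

The order is 1 (highest derivative is of order 1).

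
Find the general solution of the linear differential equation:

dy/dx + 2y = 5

Using integrating factor method:

General solution: y = 5/2 + Ce^(-2x)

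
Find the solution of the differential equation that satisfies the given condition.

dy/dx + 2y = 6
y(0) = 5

General solution: y = 3 + Ce^(-2x)
Applying y(0) = 5: C = 5 - 3 = 2
Particular solution: y = 3 + 2e^(-2x)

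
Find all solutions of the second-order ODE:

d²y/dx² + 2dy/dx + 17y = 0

Characteristic equation: r² + 2r + 17 = 0
Roots: r = -1 ± 4i (complex conjugates)
General solution: y = e^(-x)(C₁cos(4x) + C₂sin(4x))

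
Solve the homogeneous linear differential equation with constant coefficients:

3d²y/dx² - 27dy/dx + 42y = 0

Characteristic equation: 3r² - 27r + 42 = 0
Divide by 3: r² - 9r + 14 = 0
Roots: r = 7, 2 (distinct real)
General solution: y = C₁e^(7x) + C₂e^(2x)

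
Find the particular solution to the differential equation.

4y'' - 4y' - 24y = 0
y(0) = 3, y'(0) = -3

General solution: y = C₁e^(3x) + C₂e^(-2x)
Applying ICs: C₁ = 3/5, C₂ = 12/5
Particular solution: y = (3/5)e^(3x) + (12/5)e^(-2x)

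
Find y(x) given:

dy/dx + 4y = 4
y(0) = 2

General solution: y = 1 + Ce^(-4x)
Applying y(0) = 2: C = 2 - 1 = 1
Particular solution: y = 1 + e^(-4x)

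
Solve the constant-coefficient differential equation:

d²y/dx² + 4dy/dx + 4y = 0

Characteristic equation: r² + 4r + 4 = 0
Factored: (r + 2)² = 0
Repeated root: r = -2
General solution: y = (C₁ + C₂x)e^(-2x)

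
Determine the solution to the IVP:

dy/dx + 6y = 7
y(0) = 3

General solution: y = 7/6 + Ce^(-6x)
Applying y(0) = 3: C = 3 - 7/6 = 11/6
Particular solution: y = 7/6 + (11/6)e^(-6x)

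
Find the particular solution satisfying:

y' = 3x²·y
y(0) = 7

General solution: y = Ce^(x³)
Applying IC y(0) = 7:
Particular solution: y = 7e^(x³)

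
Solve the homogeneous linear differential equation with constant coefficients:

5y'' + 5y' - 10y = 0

Characteristic equation: 5r² + 5r - 10 = 0
Divide by 5: r² + r - 2 = 0
Roots: r = 1, -2 (distinct real)
General solution: y = C₁e^x + C₂e^(-2x)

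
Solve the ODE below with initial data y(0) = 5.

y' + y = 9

General solution: y = 9 + Ce^(-x)
Applying y(0) = 5: C = 5 - 9 = -4
Particular solution: y = 9 - 4e^(-x)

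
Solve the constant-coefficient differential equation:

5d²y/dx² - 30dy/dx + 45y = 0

Characteristic equation: 5r² - 30r + 45 = 0
Divide by 5: r² - 6r + 9 = 0
Factored: (r - 3)² = 0
Repeated root: r = 3
General solution: y = (C₁ + C₂x)e^(3x)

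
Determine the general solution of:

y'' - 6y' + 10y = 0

Characteristic equation: r² - 6r + 10 = 0
Roots: r = 3 ± i (complex conjugates)
General solution: y = e^(3x)(C₁cos(x) + C₂sin(x))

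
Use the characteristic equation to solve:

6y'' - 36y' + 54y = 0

Characteristic equation: 6r² - 36r + 54 = 0
Divide by 6: r² - 6r + 9 = 0
Factored: (r - 3)² = 0
Repeated root: r = 3
General solution: y = (C₁ + C₂x)e^(3x)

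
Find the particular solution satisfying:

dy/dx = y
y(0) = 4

General solution: y = Ce^x
Applying IC y(0) = 4:
Particular solution: y = 4e^x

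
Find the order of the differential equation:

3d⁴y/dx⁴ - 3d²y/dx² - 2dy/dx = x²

The order is 4 (highest derivative is of order 4).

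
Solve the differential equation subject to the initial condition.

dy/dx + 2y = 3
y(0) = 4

General solution: y = 3/2 + Ce^(-2x)
Applying y(0) = 4: C = 4 - 3/2 = 5/2
Particular solution: y = 3/2 + (5/2)e^(-2x)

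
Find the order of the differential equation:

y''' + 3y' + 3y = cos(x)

The order is 3 (highest derivative is of order 3).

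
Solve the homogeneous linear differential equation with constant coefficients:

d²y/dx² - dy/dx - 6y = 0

Characteristic equation: r² - r - 6 = 0
Roots: r = 3, -2 (distinct real)
General solution: y = C₁e^(3x) + C₂e^(-2x)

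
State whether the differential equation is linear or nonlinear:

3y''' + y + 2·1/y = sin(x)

Nonlinear (1/y term)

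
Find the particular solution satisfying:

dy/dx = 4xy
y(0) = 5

General solution: y = Ce^(2x²)
Applying IC y(0) = 5:
Particular solution: y = 5e^(2x²)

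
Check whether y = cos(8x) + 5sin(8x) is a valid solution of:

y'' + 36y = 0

Verification:
y'' = -64cos(8x) - 320sin(8x)
y'' + 36y ≠ 0 (frequency mismatch: got 64 instead of 36)

No, it is not a solution.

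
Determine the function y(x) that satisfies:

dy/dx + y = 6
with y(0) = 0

General solution: y = 6 + Ce^(-x)
Applying y(0) = 0: C = 0 - 6 = -6
Particular solution: y = 6 - 6e^(-x)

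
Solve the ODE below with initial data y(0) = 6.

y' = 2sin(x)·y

General solution: y = Ce^(-2cos(x))
Applying IC y(0) = 6:
Particular solution: y = 6e^(2(1-cos(x)))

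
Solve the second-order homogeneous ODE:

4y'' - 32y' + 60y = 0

Characteristic equation: 4r² - 32r + 60 = 0
Divide by 4: r² - 8r + 15 = 0
Roots: r = 3, 5 (distinct real)
General solution: y = C₁e^(3x) + C₂e^(5x)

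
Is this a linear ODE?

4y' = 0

Yes. Linear (y and its derivatives appear to the first power only, no products of y terms)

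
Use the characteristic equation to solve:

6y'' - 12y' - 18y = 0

Characteristic equation: 6r² - 12r - 18 = 0
Divide by 6: r² - 2r - 3 = 0
Roots: r = 3, -1 (distinct real)
General solution: y = C₁e^(3x) + C₂e^(-x)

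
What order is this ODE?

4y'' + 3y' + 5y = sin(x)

The order is 2 (highest derivative is of order 2).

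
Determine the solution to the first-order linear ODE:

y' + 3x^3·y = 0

Using integrating factor method:

General solution: y = Ce^(-3x^4/4)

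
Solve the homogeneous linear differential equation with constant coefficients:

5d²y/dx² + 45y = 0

Characteristic equation: 5r² + 45 = 0
Divide by 5: r² + 9 = 0
Roots: r = ±3i (complex conjugates)
General solution: y = C₁cos(3x) + C₂sin(3x)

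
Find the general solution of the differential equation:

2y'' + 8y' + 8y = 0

Characteristic equation: 2r² + 8r + 8 = 0
Divide by 2: r² + 4r + 4 = 0
Factored: (r + 2)² = 0
Repeated root: r = -2
General solution: y = (C₁ + C₂x)e^(-2x)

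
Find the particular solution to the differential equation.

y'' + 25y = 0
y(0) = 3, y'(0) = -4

General solution: y = C₁cos(5x) + C₂sin(5x)
Complex roots r = ±5i
Applying ICs: C₁ = 3, C₂ = -4/5
Particular solution: y = 3cos(5x) - (4/5)sin(5x)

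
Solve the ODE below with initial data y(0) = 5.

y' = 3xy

General solution: y = Ce^(3x²/2)
Applying IC y(0) = 5:
Particular solution: y = 5e^(3x²/2)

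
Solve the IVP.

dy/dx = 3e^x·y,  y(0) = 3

General solution: y = Ce^(3e^x)
Applying IC y(0) = 3:
Particular solution: y = 3e^(3(e^x - 1))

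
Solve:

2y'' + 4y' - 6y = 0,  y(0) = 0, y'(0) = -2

General solution: y = C₁e^x + C₂e^(-3x)
Applying ICs: C₁ = -1/2, C₂ = 1/2
Particular solution: y = -(1/2)e^x + (1/2)e^(-3x)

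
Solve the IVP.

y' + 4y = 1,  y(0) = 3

General solution: y = 1/4 + Ce^(-4x)
Applying y(0) = 3: C = 3 - 1/4 = 11/4
Particular solution: y = 1/4 + (11/4)e^(-4x)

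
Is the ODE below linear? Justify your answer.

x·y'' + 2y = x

Yes. Linear (y and its derivatives appear to the first power only, no products of y terms)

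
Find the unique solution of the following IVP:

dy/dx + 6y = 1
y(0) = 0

General solution: y = 1/6 + Ce^(-6x)
Applying y(0) = 0: C = 0 - 1/6 = -1/6
Particular solution: y = 1/6 - (1/6)e^(-6x)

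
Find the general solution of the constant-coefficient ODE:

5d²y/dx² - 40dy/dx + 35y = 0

Characteristic equation: 5r² - 40r + 35 = 0
Divide by 5: r² - 8r + 7 = 0
Roots: r = 7, 1 (distinct real)
General solution: y = C₁e^(7x) + C₂e^x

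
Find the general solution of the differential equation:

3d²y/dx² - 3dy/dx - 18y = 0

Characteristic equation: 3r² - 3r - 18 = 0
Divide by 3: r² - r - 6 = 0
Roots: r = 3, -2 (distinct real)
General solution: y = C₁e^(3x) + C₂e^(-2x)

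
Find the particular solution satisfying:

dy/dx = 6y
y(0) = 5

General solution: y = Ce^(6x)
Applying IC y(0) = 5:
Particular solution: y = 5e^(6x)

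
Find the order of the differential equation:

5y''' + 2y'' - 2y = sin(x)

The order is 3 (highest derivative is of order 3).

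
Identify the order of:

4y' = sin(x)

The order is 1 (highest derivative is of order 1).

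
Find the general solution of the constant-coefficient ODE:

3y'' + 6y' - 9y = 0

Characteristic equation: 3r² + 6r - 9 = 0
Divide by 3: r² + 2r - 3 = 0
Roots: r = 1, -3 (distinct real)
General solution: y = C₁e^x + C₂e^(-3x)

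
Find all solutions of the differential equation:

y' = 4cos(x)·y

Separating variables and integrating:
ln|y| = 4sin(x) + C

General solution: y = Ce^(4sin(x))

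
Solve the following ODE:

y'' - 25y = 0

Characteristic equation: r² - 25 = 0
Roots: r = 5, -5 (distinct real)
General solution: y = C₁e^(5x) + C₂e^(-5x)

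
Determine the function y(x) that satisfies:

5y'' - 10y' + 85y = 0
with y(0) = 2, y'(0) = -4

General solution: y = e^x(C₁cos(4x) + C₂sin(4x))
Complex roots r = 1 ± 4i
Applying ICs: C₁ = 2, C₂ = -3/2
Particular solution: y = e^x(2cos(4x) - (3/2)sin(4x))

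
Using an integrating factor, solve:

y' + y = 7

Using integrating factor method:

General solution: y = 7 + Ce^(-x)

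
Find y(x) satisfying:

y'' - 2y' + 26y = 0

Characteristic equation: r² - 2r + 26 = 0
Roots: r = 1 ± 5i (complex conjugates)
General solution: y = e^x(C₁cos(5x) + C₂sin(5x))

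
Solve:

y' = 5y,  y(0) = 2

General solution: y = Ce^(5x)
Applying IC y(0) = 2:
Particular solution: y = 2e^(5x)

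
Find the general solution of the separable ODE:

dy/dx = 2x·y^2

Separating variables and integrating:
-1/y = x^2 + C

General solution: y^-1 = -x^2 + C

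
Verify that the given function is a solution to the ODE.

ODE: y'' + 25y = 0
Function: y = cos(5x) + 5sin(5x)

Verification:
y'' = -25cos(5x) - 125sin(5x)
y'' + 25y = 0 ✓

Yes, it is a solution.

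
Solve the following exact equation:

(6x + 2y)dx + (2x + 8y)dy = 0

Verify exactness: ∂M/∂y = ∂N/∂x ✓
Find F(x,y) such that ∂F/∂x = M, ∂F/∂y = N
Solution: 3x² + 2xy + 4y² = C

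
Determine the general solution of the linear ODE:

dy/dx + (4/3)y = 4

Using integrating factor method:

General solution: y = 3 + Ce^(-4x/3)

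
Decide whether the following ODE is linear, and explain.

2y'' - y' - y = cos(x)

Linear (y and its derivatives appear to the first power only, no products of y terms)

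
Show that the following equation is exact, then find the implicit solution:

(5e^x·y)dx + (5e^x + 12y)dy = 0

Verify exactness: ∂M/∂y = ∂N/∂x ✓
Find F(x,y) such that ∂F/∂x = M, ∂F/∂y = N
Solution: 5e^x·y + 6y² = C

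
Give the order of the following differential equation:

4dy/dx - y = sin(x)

The order is 1 (highest derivative is of order 1).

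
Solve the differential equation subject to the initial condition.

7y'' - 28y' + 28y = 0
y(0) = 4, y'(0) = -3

General solution: y = (C₁ + C₂x)e^(2x)
Repeated root r = 2
Applying ICs: C₁ = 4, C₂ = -11
Particular solution: y = (4 - 11x)e^(2x)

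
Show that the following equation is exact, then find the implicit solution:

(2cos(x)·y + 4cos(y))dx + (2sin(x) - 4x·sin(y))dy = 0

Verify exactness: ∂M/∂y = ∂N/∂x ✓
Find F(x,y) such that ∂F/∂x = M, ∂F/∂y = N
Solution: 2sin(x)·y + 4x·cos(y) = C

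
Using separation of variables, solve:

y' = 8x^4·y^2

Separating variables and integrating:
-1/y = 8x^5/5 + C

General solution: y^-1 = (-8/5)x^5 + C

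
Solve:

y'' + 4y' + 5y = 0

Characteristic equation: r² + 4r + 5 = 0
Roots: r = -2 ± i (complex conjugates)
General solution: y = e^(-2x)(C₁cos(x) + C₂sin(x))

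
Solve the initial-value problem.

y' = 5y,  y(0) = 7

General solution: y = Ce^(5x)
Applying IC y(0) = 7:
Particular solution: y = 7e^(5x)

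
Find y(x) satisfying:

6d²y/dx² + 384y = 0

Characteristic equation: 6r² + 384 = 0
Divide by 6: r² + 64 = 0
Roots: r = ±8i (complex conjugates)
General solution: y = C₁cos(8x) + C₂sin(8x)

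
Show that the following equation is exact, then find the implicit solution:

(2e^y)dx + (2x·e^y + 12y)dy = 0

Verify exactness: ∂M/∂y = ∂N/∂x ✓
Find F(x,y) such that ∂F/∂x = M, ∂F/∂y = N
Solution: 2x·e^y + 6y² = C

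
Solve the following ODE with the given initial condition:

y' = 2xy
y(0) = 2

General solution: y = Ce^(x²)
Applying IC y(0) = 2:
Particular solution: y = 2e^(x²)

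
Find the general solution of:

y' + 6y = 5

Using integrating factor method:

General solution: y = 5/6 + Ce^(-6x)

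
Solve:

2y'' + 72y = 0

Characteristic equation: 2r² + 72 = 0
Divide by 2: r² + 36 = 0
Roots: r = ±6i (complex conjugates)
General solution: y = C₁cos(6x) + C₂sin(6x)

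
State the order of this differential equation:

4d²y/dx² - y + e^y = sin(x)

The order is 2 (highest derivative is of order 2).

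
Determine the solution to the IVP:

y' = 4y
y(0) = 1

General solution: y = Ce^(4x)
Applying IC y(0) = 1:
Particular solution: y = e^(4x)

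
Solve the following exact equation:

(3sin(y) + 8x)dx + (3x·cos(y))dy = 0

Verify exactness: ∂M/∂y = ∂N/∂x ✓
Find F(x,y) such that ∂F/∂x = M, ∂F/∂y = N
Solution: 3x·sin(y) + 4x² = C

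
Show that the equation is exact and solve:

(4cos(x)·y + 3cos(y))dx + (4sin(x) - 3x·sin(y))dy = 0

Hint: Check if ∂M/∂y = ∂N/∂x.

Verify exactness: ∂M/∂y = ∂N/∂x ✓
Find F(x,y) such that ∂F/∂x = M, ∂F/∂y = N
Solution: 4sin(x)·y + 3x·cos(y) = C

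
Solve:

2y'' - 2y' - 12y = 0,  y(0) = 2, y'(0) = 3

General solution: y = C₁e^(3x) + C₂e^(-2x)
Applying ICs: C₁ = 7/5, C₂ = 3/5
Particular solution: y = (7/5)e^(3x) + (3/5)e^(-2x)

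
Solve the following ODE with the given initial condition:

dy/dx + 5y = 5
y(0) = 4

General solution: y = 1 + Ce^(-5x)
Applying y(0) = 4: C = 4 - 1 = 3
Particular solution: y = 1 + 3e^(-5x)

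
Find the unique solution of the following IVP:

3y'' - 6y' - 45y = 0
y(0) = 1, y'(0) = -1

General solution: y = C₁e^(5x) + C₂e^(-3x)
Applying ICs: C₁ = 1/4, C₂ = 3/4
Particular solution: y = (1/4)e^(5x) + (3/4)e^(-3x)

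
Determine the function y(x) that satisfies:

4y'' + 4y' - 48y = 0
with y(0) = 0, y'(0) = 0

General solution: y = C₁e^(3x) + C₂e^(-4x)
Applying ICs: C₁ = 0, C₂ = 0
Particular solution: y = 0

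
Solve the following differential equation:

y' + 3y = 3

Using integrating factor method:

General solution: y = 1 + Ce^(-3x)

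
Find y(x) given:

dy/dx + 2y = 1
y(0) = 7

General solution: y = 1/2 + Ce^(-2x)
Applying y(0) = 7: C = 7 - 1/2 = 13/2
Particular solution: y = 1/2 + (13/2)e^(-2x)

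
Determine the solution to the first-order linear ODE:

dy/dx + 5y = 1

Using integrating factor method:

General solution: y = 1/5 + Ce^(-5x)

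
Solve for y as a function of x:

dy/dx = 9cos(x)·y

Separating variables and integrating:
ln|y| = 9sin(x) + C

General solution: y = Ce^(9sin(x))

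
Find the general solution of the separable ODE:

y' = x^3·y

Separating variables and integrating:
ln|y| = x^4/4 + C

General solution: y = Ce^(x^4/4)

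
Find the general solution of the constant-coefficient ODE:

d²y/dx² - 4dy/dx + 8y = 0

Characteristic equation: r² - 4r + 8 = 0
Roots: r = 2 ± 2i (complex conjugates)
General solution: y = e^(2x)(C₁cos(2x) + C₂sin(2x))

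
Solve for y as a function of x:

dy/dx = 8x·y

Separating variables and integrating:
ln|y| = 4x^2 + C

General solution: y = Ce^(4x^2)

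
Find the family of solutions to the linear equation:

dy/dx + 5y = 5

Using integrating factor method:

General solution: y = 1 + Ce^(-5x)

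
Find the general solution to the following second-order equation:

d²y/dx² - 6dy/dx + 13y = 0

Characteristic equation: r² - 6r + 13 = 0
Roots: r = 3 ± 2i (complex conjugates)
General solution: y = e^(3x)(C₁cos(2x) + C₂sin(2x))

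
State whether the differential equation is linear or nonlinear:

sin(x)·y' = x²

Linear (y and its derivatives appear to the first power only, no products of y terms)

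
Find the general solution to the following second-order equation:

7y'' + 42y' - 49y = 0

Characteristic equation: 7r² + 42r - 49 = 0
Divide by 7: r² + 6r - 7 = 0
Roots: r = 1, -7 (distinct real)
General solution: y = C₁e^x + C₂e^(-7x)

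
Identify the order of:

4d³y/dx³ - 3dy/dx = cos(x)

The order is 3 (highest derivative is of order 3).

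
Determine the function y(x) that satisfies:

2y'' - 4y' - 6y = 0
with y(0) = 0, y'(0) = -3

General solution: y = C₁e^(3x) + C₂e^(-x)
Applying ICs: C₁ = -3/4, C₂ = 3/4
Particular solution: y = -(3/4)e^(3x) + (3/4)e^(-x)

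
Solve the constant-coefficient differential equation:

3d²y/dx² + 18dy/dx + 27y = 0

Characteristic equation: 3r² + 18r + 27 = 0
Divide by 3: r² + 6r + 9 = 0
Factored: (r + 3)² = 0
Repeated root: r = -3
General solution: y = (C₁ + C₂x)e^(-3x)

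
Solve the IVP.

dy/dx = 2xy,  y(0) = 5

General solution: y = Ce^(x²)
Applying IC y(0) = 5:
Particular solution: y = 5e^(x²)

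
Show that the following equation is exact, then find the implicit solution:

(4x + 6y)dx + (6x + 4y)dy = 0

Verify exactness: ∂M/∂y = ∂N/∂x ✓
Find F(x,y) such that ∂F/∂x = M, ∂F/∂y = N
Solution: 2x² + 6xy + 2y² = C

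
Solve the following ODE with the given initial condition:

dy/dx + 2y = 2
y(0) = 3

General solution: y = 1 + Ce^(-2x)
Applying y(0) = 3: C = 3 - 1 = 2
Particular solution: y = 1 + 2e^(-2x)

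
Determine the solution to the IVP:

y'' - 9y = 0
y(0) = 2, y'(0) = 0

General solution: y = C₁e^(3x) + C₂e^(-3x)
Applying ICs: C₁ = 1, C₂ = 1
Particular solution: y = e^(3x) + e^(-3x)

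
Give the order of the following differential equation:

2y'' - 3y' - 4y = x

The order is 2 (highest derivative is of order 2).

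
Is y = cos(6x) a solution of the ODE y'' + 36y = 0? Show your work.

Verification:
y'' = -36cos(6x)
y'' + 36y = 0 ✓

Yes, it is a solution.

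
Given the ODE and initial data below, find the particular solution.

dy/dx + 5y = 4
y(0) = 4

General solution: y = 4/5 + Ce^(-5x)
Applying y(0) = 4: C = 4 - 4/5 = 16/5
Particular solution: y = 4/5 + (16/5)e^(-5x)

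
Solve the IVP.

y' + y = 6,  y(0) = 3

General solution: y = 6 + Ce^(-x)
Applying y(0) = 3: C = 3 - 6 = -3
Particular solution: y = 6 - 3e^(-x)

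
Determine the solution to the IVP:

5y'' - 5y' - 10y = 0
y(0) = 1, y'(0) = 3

General solution: y = C₁e^(2x) + C₂e^(-x)
Applying ICs: C₁ = 4/3, C₂ = -1/3
Particular solution: y = (4/3)e^(2x) - (1/3)e^(-x)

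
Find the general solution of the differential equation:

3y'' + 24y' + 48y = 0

Characteristic equation: 3r² + 24r + 48 = 0
Divide by 3: r² + 8r + 16 = 0
Factored: (r + 4)² = 0
Repeated root: r = -4
General solution: y = (C₁ + C₂x)e^(-4x)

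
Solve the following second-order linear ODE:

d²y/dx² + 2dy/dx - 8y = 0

Characteristic equation: r² + 2r - 8 = 0
Roots: r = 2, -4 (distinct real)
General solution: y = C₁e^(2x) + C₂e^(-4x)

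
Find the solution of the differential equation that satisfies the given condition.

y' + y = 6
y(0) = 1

General solution: y = 6 + Ce^(-x)
Applying y(0) = 1: C = 1 - 6 = -5
Particular solution: y = 6 - 5e^(-x)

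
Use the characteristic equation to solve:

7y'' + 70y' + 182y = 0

Characteristic equation: 7r² + 70r + 182 = 0
Divide by 7: r² + 10r + 26 = 0
Roots: r = -5 ± i (complex conjugates)
General solution: y = e^(-5x)(C₁cos(x) + C₂sin(x))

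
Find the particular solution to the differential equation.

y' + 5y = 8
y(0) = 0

General solution: y = 8/5 + Ce^(-5x)
Applying y(0) = 0: C = 0 - 8/5 = -8/5
Particular solution: y = 8/5 - (8/5)e^(-5x)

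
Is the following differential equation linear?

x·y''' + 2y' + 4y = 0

Yes. Linear (y and its derivatives appear to the first power only, no products of y terms)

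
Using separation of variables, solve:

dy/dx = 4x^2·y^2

Separating variables and integrating:
-1/y = 4x^3/3 + C

General solution: y^-1 = (-4/3)x^3 + C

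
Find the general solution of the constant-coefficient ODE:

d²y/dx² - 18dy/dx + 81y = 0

Characteristic equation: r² - 18r + 81 = 0
Factored: (r - 9)² = 0
Repeated root: r = 9
General solution: y = (C₁ + C₂x)e^(9x)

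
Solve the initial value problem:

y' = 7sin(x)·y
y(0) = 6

General solution: y = Ce^(-7cos(x))
Applying IC y(0) = 6:
Particular solution: y = 6e^(7(1-cos(x)))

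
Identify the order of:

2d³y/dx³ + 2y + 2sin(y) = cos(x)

The order is 3 (highest derivative is of order 3).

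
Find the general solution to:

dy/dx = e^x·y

Separating variables and integrating:
ln|y| = e^x + C

General solution: y = Ce^(e^x)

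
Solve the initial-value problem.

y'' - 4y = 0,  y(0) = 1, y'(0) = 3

General solution: y = C₁e^(2x) + C₂e^(-2x)
Applying ICs: C₁ = 5/4, C₂ = -1/4
Particular solution: y = (5/4)e^(2x) - (1/4)e^(-2x)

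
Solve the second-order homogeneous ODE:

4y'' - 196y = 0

Characteristic equation: 4r² - 196 = 0
Divide by 4: r² - 49 = 0
Roots: r = 7, -7 (distinct real)
General solution: y = C₁e^(7x) + C₂e^(-7x)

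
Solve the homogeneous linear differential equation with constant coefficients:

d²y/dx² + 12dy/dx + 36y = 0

Characteristic equation: r² + 12r + 36 = 0
Factored: (r + 6)² = 0
Repeated root: r = -6
General solution: y = (C₁ + C₂x)e^(-6x)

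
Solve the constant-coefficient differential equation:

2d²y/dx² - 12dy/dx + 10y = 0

Characteristic equation: 2r² - 12r + 10 = 0
Divide by 2: r² - 6r + 5 = 0
Roots: r = 5, 1 (distinct real)
General solution: y = C₁e^(5x) + C₂e^x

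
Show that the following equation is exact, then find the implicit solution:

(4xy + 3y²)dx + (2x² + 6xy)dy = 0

Verify exactness: ∂M/∂y = ∂N/∂x ✓
Find F(x,y) such that ∂F/∂x = M, ∂F/∂y = N
Solution: 2x²y + 3xy² = C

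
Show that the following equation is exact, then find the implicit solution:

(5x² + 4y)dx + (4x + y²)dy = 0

Verify exactness: ∂M/∂y = ∂N/∂x ✓
Find F(x,y) such that ∂F/∂x = M, ∂F/∂y = N
Solution: 5x³/3 + 4xy + y³/3 = C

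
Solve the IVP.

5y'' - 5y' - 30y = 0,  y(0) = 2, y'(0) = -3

General solution: y = C₁e^(3x) + C₂e^(-2x)
Applying ICs: C₁ = 1/5, C₂ = 9/5
Particular solution: y = (1/5)e^(3x) + (9/5)e^(-2x)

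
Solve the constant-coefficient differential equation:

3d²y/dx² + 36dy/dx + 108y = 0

Characteristic equation: 3r² + 36r + 108 = 0
Divide by 3: r² + 12r + 36 = 0
Factored: (r + 6)² = 0
Repeated root: r = -6
General solution: y = (C₁ + C₂x)e^(-6x)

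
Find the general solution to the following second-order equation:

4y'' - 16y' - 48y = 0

Characteristic equation: 4r² - 16r - 48 = 0
Divide by 4: r² - 4r - 12 = 0
Roots: r = 6, -2 (distinct real)
General solution: y = C₁e^(6x) + C₂e^(-2x)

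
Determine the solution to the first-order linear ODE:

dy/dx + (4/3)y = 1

Using integrating factor method:

General solution: y = 3/4 + Ce^(-4x/3)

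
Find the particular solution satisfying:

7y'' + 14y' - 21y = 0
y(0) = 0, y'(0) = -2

General solution: y = C₁e^x + C₂e^(-3x)
Applying ICs: C₁ = -1/2, C₂ = 1/2
Particular solution: y = -(1/2)e^x + (1/2)e^(-3x)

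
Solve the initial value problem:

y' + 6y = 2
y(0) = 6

General solution: y = 1/3 + Ce^(-6x)
Applying y(0) = 6: C = 6 - 1/3 = 17/3
Particular solution: y = 1/3 + (17/3)e^(-6x)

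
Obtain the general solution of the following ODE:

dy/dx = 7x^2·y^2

Separating variables and integrating:
-1/y = 7x^3/3 + C

General solution: y^-1 = (-7/3)x^3 + C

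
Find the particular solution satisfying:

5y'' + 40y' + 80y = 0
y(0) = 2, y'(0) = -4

General solution: y = (C₁ + C₂x)e^(-4x)
Repeated root r = -4
Applying ICs: C₁ = 2, C₂ = 4
Particular solution: y = (2 + 4x)e^(-4x)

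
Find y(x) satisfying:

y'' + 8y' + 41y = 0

Characteristic equation: r² + 8r + 41 = 0
Roots: r = -4 ± 5i (complex conjugates)
General solution: y = e^(-4x)(C₁cos(5x) + C₂sin(5x))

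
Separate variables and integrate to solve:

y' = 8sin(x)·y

Separating variables and integrating:
ln|y| = -8cos(x) + C

General solution: y = Ce^(-8cos(x))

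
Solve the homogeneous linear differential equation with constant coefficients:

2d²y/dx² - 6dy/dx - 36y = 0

Characteristic equation: 2r² - 6r - 36 = 0
Divide by 2: r² - 3r - 18 = 0
Roots: r = 6, -3 (distinct real)
General solution: y = C₁e^(6x) + C₂e^(-3x)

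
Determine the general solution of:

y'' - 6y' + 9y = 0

Characteristic equation: r² - 6r + 9 = 0
Factored: (r - 3)² = 0
Repeated root: r = 3
General solution: y = (C₁ + C₂x)e^(3x)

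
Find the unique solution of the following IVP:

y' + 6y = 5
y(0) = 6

General solution: y = 5/6 + Ce^(-6x)
Applying y(0) = 6: C = 6 - 5/6 = 31/6
Particular solution: y = 5/6 + (31/6)e^(-6x)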